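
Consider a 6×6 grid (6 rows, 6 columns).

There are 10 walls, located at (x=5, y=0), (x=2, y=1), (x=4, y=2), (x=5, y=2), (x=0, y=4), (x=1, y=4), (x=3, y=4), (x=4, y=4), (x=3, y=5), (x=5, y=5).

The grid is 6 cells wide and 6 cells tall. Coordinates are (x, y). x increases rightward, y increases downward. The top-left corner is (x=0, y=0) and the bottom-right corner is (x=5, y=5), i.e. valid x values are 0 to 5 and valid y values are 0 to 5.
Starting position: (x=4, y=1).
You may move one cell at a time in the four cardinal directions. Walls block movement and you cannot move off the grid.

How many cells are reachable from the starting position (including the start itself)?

Answer: Reachable cells: 25

Derivation:
BFS flood-fill from (x=4, y=1):
  Distance 0: (x=4, y=1)
  Distance 1: (x=4, y=0), (x=3, y=1), (x=5, y=1)
  Distance 2: (x=3, y=0), (x=3, y=2)
  Distance 3: (x=2, y=0), (x=2, y=2), (x=3, y=3)
  Distance 4: (x=1, y=0), (x=1, y=2), (x=2, y=3), (x=4, y=3)
  Distance 5: (x=0, y=0), (x=1, y=1), (x=0, y=2), (x=1, y=3), (x=5, y=3), (x=2, y=4)
  Distance 6: (x=0, y=1), (x=0, y=3), (x=5, y=4), (x=2, y=5)
  Distance 7: (x=1, y=5)
  Distance 8: (x=0, y=5)
Total reachable: 25 (grid has 26 open cells total)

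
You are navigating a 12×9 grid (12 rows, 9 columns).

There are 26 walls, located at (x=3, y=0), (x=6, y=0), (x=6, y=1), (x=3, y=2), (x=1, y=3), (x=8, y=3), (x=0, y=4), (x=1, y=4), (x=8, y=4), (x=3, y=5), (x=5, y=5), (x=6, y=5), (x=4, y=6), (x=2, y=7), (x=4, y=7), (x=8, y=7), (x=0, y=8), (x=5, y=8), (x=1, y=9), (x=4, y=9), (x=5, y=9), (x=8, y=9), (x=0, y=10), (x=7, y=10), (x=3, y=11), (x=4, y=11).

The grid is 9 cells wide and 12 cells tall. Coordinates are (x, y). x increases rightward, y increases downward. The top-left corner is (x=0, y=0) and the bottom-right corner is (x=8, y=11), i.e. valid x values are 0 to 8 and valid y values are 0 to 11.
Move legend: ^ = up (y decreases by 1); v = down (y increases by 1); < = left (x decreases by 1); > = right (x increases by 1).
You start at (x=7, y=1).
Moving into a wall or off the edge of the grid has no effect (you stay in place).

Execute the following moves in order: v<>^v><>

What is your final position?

Start: (x=7, y=1)
  v (down): (x=7, y=1) -> (x=7, y=2)
  < (left): (x=7, y=2) -> (x=6, y=2)
  > (right): (x=6, y=2) -> (x=7, y=2)
  ^ (up): (x=7, y=2) -> (x=7, y=1)
  v (down): (x=7, y=1) -> (x=7, y=2)
  > (right): (x=7, y=2) -> (x=8, y=2)
  < (left): (x=8, y=2) -> (x=7, y=2)
  > (right): (x=7, y=2) -> (x=8, y=2)
Final: (x=8, y=2)

Answer: Final position: (x=8, y=2)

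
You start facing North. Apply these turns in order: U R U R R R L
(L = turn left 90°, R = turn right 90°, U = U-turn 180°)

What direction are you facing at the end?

Start: North
  U (U-turn (180°)) -> South
  R (right (90° clockwise)) -> West
  U (U-turn (180°)) -> East
  R (right (90° clockwise)) -> South
  R (right (90° clockwise)) -> West
  R (right (90° clockwise)) -> North
  L (left (90° counter-clockwise)) -> West
Final: West

Answer: Final heading: West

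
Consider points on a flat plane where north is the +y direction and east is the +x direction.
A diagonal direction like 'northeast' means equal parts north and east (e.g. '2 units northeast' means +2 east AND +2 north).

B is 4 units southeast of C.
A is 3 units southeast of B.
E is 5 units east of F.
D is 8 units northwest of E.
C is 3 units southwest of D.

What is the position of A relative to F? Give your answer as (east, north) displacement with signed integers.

Place F at the origin (east=0, north=0).
  E is 5 units east of F: delta (east=+5, north=+0); E at (east=5, north=0).
  D is 8 units northwest of E: delta (east=-8, north=+8); D at (east=-3, north=8).
  C is 3 units southwest of D: delta (east=-3, north=-3); C at (east=-6, north=5).
  B is 4 units southeast of C: delta (east=+4, north=-4); B at (east=-2, north=1).
  A is 3 units southeast of B: delta (east=+3, north=-3); A at (east=1, north=-2).
Therefore A relative to F: (east=1, north=-2).

Answer: A is at (east=1, north=-2) relative to F.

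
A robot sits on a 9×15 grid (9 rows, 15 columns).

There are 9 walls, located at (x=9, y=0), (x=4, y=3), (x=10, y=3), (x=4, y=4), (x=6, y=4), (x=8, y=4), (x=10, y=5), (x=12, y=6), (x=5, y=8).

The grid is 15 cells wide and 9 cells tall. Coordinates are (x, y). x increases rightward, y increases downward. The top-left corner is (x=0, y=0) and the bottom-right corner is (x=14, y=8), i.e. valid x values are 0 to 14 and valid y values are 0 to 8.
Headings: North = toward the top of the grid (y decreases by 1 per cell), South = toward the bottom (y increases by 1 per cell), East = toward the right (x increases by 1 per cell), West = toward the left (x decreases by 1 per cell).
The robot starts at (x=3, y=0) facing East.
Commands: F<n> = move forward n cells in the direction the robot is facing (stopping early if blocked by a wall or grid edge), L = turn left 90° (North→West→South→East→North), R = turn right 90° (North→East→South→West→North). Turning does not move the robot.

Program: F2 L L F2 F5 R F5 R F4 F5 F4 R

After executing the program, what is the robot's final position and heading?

Answer: Final position: (x=8, y=0), facing South

Derivation:
Start: (x=3, y=0), facing East
  F2: move forward 2, now at (x=5, y=0)
  L: turn left, now facing North
  L: turn left, now facing West
  F2: move forward 2, now at (x=3, y=0)
  F5: move forward 3/5 (blocked), now at (x=0, y=0)
  R: turn right, now facing North
  F5: move forward 0/5 (blocked), now at (x=0, y=0)
  R: turn right, now facing East
  F4: move forward 4, now at (x=4, y=0)
  F5: move forward 4/5 (blocked), now at (x=8, y=0)
  F4: move forward 0/4 (blocked), now at (x=8, y=0)
  R: turn right, now facing South
Final: (x=8, y=0), facing South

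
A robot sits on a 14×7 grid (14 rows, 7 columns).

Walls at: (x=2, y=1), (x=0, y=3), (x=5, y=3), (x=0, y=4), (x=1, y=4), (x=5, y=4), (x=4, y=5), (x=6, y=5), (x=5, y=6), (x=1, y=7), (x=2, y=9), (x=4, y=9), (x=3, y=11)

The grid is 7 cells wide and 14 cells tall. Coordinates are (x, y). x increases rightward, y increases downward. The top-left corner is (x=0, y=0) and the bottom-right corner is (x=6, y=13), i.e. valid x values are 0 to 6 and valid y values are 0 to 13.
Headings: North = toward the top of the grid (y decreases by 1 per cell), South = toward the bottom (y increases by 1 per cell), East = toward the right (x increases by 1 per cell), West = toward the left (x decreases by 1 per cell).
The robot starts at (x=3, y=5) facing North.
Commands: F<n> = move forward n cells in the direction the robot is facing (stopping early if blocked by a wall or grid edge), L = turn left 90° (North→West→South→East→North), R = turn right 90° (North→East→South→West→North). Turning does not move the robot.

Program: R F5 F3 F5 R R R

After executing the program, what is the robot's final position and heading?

Answer: Final position: (x=3, y=5), facing North

Derivation:
Start: (x=3, y=5), facing North
  R: turn right, now facing East
  F5: move forward 0/5 (blocked), now at (x=3, y=5)
  F3: move forward 0/3 (blocked), now at (x=3, y=5)
  F5: move forward 0/5 (blocked), now at (x=3, y=5)
  R: turn right, now facing South
  R: turn right, now facing West
  R: turn right, now facing North
Final: (x=3, y=5), facing North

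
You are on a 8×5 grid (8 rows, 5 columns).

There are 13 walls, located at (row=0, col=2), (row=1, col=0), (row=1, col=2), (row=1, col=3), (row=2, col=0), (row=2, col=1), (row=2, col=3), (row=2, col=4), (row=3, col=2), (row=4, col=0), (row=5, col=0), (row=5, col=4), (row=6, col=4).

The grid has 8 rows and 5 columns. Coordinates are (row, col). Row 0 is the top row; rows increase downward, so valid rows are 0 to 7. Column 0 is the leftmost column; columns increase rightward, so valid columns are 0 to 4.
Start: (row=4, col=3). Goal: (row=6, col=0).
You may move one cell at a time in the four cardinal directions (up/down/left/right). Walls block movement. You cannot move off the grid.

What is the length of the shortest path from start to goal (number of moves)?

BFS from (row=4, col=3) until reaching (row=6, col=0):
  Distance 0: (row=4, col=3)
  Distance 1: (row=3, col=3), (row=4, col=2), (row=4, col=4), (row=5, col=3)
  Distance 2: (row=3, col=4), (row=4, col=1), (row=5, col=2), (row=6, col=3)
  Distance 3: (row=3, col=1), (row=5, col=1), (row=6, col=2), (row=7, col=3)
  Distance 4: (row=3, col=0), (row=6, col=1), (row=7, col=2), (row=7, col=4)
  Distance 5: (row=6, col=0), (row=7, col=1)  <- goal reached here
One shortest path (5 moves): (row=4, col=3) -> (row=4, col=2) -> (row=4, col=1) -> (row=5, col=1) -> (row=6, col=1) -> (row=6, col=0)

Answer: Shortest path length: 5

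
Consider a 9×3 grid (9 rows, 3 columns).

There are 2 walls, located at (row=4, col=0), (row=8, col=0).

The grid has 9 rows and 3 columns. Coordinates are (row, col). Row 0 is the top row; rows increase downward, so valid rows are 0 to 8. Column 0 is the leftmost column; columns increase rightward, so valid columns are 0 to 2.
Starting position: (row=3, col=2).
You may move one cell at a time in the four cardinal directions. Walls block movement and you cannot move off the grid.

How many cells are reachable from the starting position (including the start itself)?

BFS flood-fill from (row=3, col=2):
  Distance 0: (row=3, col=2)
  Distance 1: (row=2, col=2), (row=3, col=1), (row=4, col=2)
  Distance 2: (row=1, col=2), (row=2, col=1), (row=3, col=0), (row=4, col=1), (row=5, col=2)
  Distance 3: (row=0, col=2), (row=1, col=1), (row=2, col=0), (row=5, col=1), (row=6, col=2)
  Distance 4: (row=0, col=1), (row=1, col=0), (row=5, col=0), (row=6, col=1), (row=7, col=2)
  Distance 5: (row=0, col=0), (row=6, col=0), (row=7, col=1), (row=8, col=2)
  Distance 6: (row=7, col=0), (row=8, col=1)
Total reachable: 25 (grid has 25 open cells total)

Answer: Reachable cells: 25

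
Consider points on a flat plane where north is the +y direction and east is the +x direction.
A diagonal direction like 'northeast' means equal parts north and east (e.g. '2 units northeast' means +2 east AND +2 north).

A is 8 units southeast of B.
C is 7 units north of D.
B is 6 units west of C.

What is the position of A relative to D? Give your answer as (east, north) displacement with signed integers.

Place D at the origin (east=0, north=0).
  C is 7 units north of D: delta (east=+0, north=+7); C at (east=0, north=7).
  B is 6 units west of C: delta (east=-6, north=+0); B at (east=-6, north=7).
  A is 8 units southeast of B: delta (east=+8, north=-8); A at (east=2, north=-1).
Therefore A relative to D: (east=2, north=-1).

Answer: A is at (east=2, north=-1) relative to D.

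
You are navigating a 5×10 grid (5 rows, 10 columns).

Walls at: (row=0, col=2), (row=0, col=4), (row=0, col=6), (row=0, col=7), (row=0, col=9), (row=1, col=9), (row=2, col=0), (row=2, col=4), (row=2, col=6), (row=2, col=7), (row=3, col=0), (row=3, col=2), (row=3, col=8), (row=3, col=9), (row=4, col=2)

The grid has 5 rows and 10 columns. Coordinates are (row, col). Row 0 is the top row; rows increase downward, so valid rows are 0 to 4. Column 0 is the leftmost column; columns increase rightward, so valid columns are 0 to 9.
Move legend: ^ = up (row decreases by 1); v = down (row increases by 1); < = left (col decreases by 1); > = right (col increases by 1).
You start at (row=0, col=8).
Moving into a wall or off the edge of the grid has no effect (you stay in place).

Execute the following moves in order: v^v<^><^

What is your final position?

Start: (row=0, col=8)
  v (down): (row=0, col=8) -> (row=1, col=8)
  ^ (up): (row=1, col=8) -> (row=0, col=8)
  v (down): (row=0, col=8) -> (row=1, col=8)
  < (left): (row=1, col=8) -> (row=1, col=7)
  ^ (up): blocked, stay at (row=1, col=7)
  > (right): (row=1, col=7) -> (row=1, col=8)
  < (left): (row=1, col=8) -> (row=1, col=7)
  ^ (up): blocked, stay at (row=1, col=7)
Final: (row=1, col=7)

Answer: Final position: (row=1, col=7)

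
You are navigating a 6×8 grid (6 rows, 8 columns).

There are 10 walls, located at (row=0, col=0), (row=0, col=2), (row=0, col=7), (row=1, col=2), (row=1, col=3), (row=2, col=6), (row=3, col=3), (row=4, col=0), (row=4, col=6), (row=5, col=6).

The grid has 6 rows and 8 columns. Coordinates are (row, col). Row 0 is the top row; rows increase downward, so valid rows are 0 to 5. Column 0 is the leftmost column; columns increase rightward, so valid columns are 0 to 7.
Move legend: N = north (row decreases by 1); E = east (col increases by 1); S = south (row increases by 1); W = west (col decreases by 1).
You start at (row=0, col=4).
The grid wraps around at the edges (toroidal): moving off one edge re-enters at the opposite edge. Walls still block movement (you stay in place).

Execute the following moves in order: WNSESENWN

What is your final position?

Start: (row=0, col=4)
  W (west): (row=0, col=4) -> (row=0, col=3)
  N (north): (row=0, col=3) -> (row=5, col=3)
  S (south): (row=5, col=3) -> (row=0, col=3)
  E (east): (row=0, col=3) -> (row=0, col=4)
  S (south): (row=0, col=4) -> (row=1, col=4)
  E (east): (row=1, col=4) -> (row=1, col=5)
  N (north): (row=1, col=5) -> (row=0, col=5)
  W (west): (row=0, col=5) -> (row=0, col=4)
  N (north): (row=0, col=4) -> (row=5, col=4)
Final: (row=5, col=4)

Answer: Final position: (row=5, col=4)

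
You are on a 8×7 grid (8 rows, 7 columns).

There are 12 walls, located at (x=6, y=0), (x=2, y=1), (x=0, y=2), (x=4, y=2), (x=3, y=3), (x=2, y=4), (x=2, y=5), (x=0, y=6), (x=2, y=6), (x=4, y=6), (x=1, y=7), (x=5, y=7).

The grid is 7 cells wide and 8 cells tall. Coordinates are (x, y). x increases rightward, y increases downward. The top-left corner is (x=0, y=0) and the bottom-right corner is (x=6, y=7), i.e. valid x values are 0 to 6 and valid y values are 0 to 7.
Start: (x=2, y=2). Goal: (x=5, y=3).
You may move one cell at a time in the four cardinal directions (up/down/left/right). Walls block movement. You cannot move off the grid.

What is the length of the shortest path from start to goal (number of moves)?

BFS from (x=2, y=2) until reaching (x=5, y=3):
  Distance 0: (x=2, y=2)
  Distance 1: (x=1, y=2), (x=3, y=2), (x=2, y=3)
  Distance 2: (x=1, y=1), (x=3, y=1), (x=1, y=3)
  Distance 3: (x=1, y=0), (x=3, y=0), (x=0, y=1), (x=4, y=1), (x=0, y=3), (x=1, y=4)
  Distance 4: (x=0, y=0), (x=2, y=0), (x=4, y=0), (x=5, y=1), (x=0, y=4), (x=1, y=5)
  Distance 5: (x=5, y=0), (x=6, y=1), (x=5, y=2), (x=0, y=5), (x=1, y=6)
  Distance 6: (x=6, y=2), (x=5, y=3)  <- goal reached here
One shortest path (6 moves): (x=2, y=2) -> (x=3, y=2) -> (x=3, y=1) -> (x=4, y=1) -> (x=5, y=1) -> (x=5, y=2) -> (x=5, y=3)

Answer: Shortest path length: 6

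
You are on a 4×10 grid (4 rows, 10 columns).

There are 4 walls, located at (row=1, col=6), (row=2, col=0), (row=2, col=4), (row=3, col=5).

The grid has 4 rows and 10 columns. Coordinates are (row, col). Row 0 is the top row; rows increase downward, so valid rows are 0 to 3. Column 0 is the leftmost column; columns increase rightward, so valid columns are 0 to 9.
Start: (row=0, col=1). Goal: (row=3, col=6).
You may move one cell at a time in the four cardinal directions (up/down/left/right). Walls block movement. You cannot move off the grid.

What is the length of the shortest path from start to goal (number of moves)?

BFS from (row=0, col=1) until reaching (row=3, col=6):
  Distance 0: (row=0, col=1)
  Distance 1: (row=0, col=0), (row=0, col=2), (row=1, col=1)
  Distance 2: (row=0, col=3), (row=1, col=0), (row=1, col=2), (row=2, col=1)
  Distance 3: (row=0, col=4), (row=1, col=3), (row=2, col=2), (row=3, col=1)
  Distance 4: (row=0, col=5), (row=1, col=4), (row=2, col=3), (row=3, col=0), (row=3, col=2)
  Distance 5: (row=0, col=6), (row=1, col=5), (row=3, col=3)
  Distance 6: (row=0, col=7), (row=2, col=5), (row=3, col=4)
  Distance 7: (row=0, col=8), (row=1, col=7), (row=2, col=6)
  Distance 8: (row=0, col=9), (row=1, col=8), (row=2, col=7), (row=3, col=6)  <- goal reached here
One shortest path (8 moves): (row=0, col=1) -> (row=0, col=2) -> (row=0, col=3) -> (row=0, col=4) -> (row=0, col=5) -> (row=1, col=5) -> (row=2, col=5) -> (row=2, col=6) -> (row=3, col=6)

Answer: Shortest path length: 8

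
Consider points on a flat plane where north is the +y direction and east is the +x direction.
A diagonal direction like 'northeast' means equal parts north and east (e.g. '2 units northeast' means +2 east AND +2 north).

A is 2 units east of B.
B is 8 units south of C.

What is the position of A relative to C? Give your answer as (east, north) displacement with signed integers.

Answer: A is at (east=2, north=-8) relative to C.

Derivation:
Place C at the origin (east=0, north=0).
  B is 8 units south of C: delta (east=+0, north=-8); B at (east=0, north=-8).
  A is 2 units east of B: delta (east=+2, north=+0); A at (east=2, north=-8).
Therefore A relative to C: (east=2, north=-8).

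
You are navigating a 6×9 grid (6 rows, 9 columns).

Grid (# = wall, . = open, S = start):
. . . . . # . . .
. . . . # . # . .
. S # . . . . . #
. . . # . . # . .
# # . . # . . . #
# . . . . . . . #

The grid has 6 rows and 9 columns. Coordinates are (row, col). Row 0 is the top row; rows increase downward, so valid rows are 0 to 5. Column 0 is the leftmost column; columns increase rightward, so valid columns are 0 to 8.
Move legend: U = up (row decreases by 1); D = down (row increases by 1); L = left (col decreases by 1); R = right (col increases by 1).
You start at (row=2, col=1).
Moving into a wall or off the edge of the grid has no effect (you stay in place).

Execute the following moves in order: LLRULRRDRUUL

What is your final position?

Start: (row=2, col=1)
  L (left): (row=2, col=1) -> (row=2, col=0)
  L (left): blocked, stay at (row=2, col=0)
  R (right): (row=2, col=0) -> (row=2, col=1)
  U (up): (row=2, col=1) -> (row=1, col=1)
  L (left): (row=1, col=1) -> (row=1, col=0)
  R (right): (row=1, col=0) -> (row=1, col=1)
  R (right): (row=1, col=1) -> (row=1, col=2)
  D (down): blocked, stay at (row=1, col=2)
  R (right): (row=1, col=2) -> (row=1, col=3)
  U (up): (row=1, col=3) -> (row=0, col=3)
  U (up): blocked, stay at (row=0, col=3)
  L (left): (row=0, col=3) -> (row=0, col=2)
Final: (row=0, col=2)

Answer: Final position: (row=0, col=2)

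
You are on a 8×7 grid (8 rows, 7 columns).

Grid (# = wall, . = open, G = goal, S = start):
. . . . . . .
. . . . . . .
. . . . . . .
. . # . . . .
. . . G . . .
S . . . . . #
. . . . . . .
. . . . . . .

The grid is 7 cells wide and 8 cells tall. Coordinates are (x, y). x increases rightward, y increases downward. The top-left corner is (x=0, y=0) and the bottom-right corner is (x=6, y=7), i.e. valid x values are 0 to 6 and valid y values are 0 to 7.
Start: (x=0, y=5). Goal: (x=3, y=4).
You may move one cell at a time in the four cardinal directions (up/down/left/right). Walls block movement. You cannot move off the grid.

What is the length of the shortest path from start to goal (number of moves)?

Answer: Shortest path length: 4

Derivation:
BFS from (x=0, y=5) until reaching (x=3, y=4):
  Distance 0: (x=0, y=5)
  Distance 1: (x=0, y=4), (x=1, y=5), (x=0, y=6)
  Distance 2: (x=0, y=3), (x=1, y=4), (x=2, y=5), (x=1, y=6), (x=0, y=7)
  Distance 3: (x=0, y=2), (x=1, y=3), (x=2, y=4), (x=3, y=5), (x=2, y=6), (x=1, y=7)
  Distance 4: (x=0, y=1), (x=1, y=2), (x=3, y=4), (x=4, y=5), (x=3, y=6), (x=2, y=7)  <- goal reached here
One shortest path (4 moves): (x=0, y=5) -> (x=1, y=5) -> (x=2, y=5) -> (x=3, y=5) -> (x=3, y=4)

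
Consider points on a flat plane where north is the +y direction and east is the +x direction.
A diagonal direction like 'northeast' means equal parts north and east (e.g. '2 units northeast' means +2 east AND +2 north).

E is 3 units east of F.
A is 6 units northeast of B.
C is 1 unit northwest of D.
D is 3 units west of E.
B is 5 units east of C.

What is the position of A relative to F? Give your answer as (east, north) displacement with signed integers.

Answer: A is at (east=10, north=7) relative to F.

Derivation:
Place F at the origin (east=0, north=0).
  E is 3 units east of F: delta (east=+3, north=+0); E at (east=3, north=0).
  D is 3 units west of E: delta (east=-3, north=+0); D at (east=0, north=0).
  C is 1 unit northwest of D: delta (east=-1, north=+1); C at (east=-1, north=1).
  B is 5 units east of C: delta (east=+5, north=+0); B at (east=4, north=1).
  A is 6 units northeast of B: delta (east=+6, north=+6); A at (east=10, north=7).
Therefore A relative to F: (east=10, north=7).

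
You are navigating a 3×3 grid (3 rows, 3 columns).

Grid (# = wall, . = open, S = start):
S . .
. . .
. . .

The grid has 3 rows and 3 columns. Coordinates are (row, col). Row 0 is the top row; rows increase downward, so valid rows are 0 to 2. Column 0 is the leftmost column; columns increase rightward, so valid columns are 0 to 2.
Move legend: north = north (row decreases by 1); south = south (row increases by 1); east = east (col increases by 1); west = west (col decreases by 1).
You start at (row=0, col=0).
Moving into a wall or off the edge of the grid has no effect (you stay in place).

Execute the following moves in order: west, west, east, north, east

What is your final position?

Start: (row=0, col=0)
  west (west): blocked, stay at (row=0, col=0)
  west (west): blocked, stay at (row=0, col=0)
  east (east): (row=0, col=0) -> (row=0, col=1)
  north (north): blocked, stay at (row=0, col=1)
  east (east): (row=0, col=1) -> (row=0, col=2)
Final: (row=0, col=2)

Answer: Final position: (row=0, col=2)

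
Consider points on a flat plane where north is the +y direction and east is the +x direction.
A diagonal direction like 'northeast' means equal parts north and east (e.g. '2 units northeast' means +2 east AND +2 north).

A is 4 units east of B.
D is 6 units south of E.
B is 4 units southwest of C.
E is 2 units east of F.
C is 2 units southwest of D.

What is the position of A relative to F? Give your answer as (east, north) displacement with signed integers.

Place F at the origin (east=0, north=0).
  E is 2 units east of F: delta (east=+2, north=+0); E at (east=2, north=0).
  D is 6 units south of E: delta (east=+0, north=-6); D at (east=2, north=-6).
  C is 2 units southwest of D: delta (east=-2, north=-2); C at (east=0, north=-8).
  B is 4 units southwest of C: delta (east=-4, north=-4); B at (east=-4, north=-12).
  A is 4 units east of B: delta (east=+4, north=+0); A at (east=0, north=-12).
Therefore A relative to F: (east=0, north=-12).

Answer: A is at (east=0, north=-12) relative to F.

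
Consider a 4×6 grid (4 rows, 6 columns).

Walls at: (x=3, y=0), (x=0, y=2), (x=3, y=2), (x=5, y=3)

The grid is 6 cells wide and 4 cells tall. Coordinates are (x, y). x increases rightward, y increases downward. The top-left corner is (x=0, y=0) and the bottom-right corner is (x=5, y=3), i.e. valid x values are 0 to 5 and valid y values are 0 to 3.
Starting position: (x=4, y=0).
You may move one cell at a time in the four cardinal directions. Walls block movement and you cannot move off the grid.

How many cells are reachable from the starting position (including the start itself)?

BFS flood-fill from (x=4, y=0):
  Distance 0: (x=4, y=0)
  Distance 1: (x=5, y=0), (x=4, y=1)
  Distance 2: (x=3, y=1), (x=5, y=1), (x=4, y=2)
  Distance 3: (x=2, y=1), (x=5, y=2), (x=4, y=3)
  Distance 4: (x=2, y=0), (x=1, y=1), (x=2, y=2), (x=3, y=3)
  Distance 5: (x=1, y=0), (x=0, y=1), (x=1, y=2), (x=2, y=3)
  Distance 6: (x=0, y=0), (x=1, y=3)
  Distance 7: (x=0, y=3)
Total reachable: 20 (grid has 20 open cells total)

Answer: Reachable cells: 20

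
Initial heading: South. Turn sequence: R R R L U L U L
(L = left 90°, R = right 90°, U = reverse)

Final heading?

Answer: Final heading: South

Derivation:
Start: South
  R (right (90° clockwise)) -> West
  R (right (90° clockwise)) -> North
  R (right (90° clockwise)) -> East
  L (left (90° counter-clockwise)) -> North
  U (U-turn (180°)) -> South
  L (left (90° counter-clockwise)) -> East
  U (U-turn (180°)) -> West
  L (left (90° counter-clockwise)) -> South
Final: South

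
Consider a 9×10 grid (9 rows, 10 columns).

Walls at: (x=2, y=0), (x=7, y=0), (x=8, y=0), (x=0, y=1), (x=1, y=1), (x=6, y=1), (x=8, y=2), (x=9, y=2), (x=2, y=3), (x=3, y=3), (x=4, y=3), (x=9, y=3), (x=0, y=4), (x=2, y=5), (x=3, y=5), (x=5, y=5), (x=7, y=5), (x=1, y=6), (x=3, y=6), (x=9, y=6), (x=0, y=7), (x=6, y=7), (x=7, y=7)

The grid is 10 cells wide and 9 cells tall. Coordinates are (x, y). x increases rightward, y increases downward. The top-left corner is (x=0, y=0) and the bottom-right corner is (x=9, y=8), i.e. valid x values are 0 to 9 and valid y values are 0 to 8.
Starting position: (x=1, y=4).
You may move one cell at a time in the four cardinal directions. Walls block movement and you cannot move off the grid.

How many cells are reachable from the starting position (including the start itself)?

BFS flood-fill from (x=1, y=4):
  Distance 0: (x=1, y=4)
  Distance 1: (x=1, y=3), (x=2, y=4), (x=1, y=5)
  Distance 2: (x=1, y=2), (x=0, y=3), (x=3, y=4), (x=0, y=5)
  Distance 3: (x=0, y=2), (x=2, y=2), (x=4, y=4), (x=0, y=6)
  Distance 4: (x=2, y=1), (x=3, y=2), (x=5, y=4), (x=4, y=5)
  Distance 5: (x=3, y=1), (x=4, y=2), (x=5, y=3), (x=6, y=4), (x=4, y=6)
  Distance 6: (x=3, y=0), (x=4, y=1), (x=5, y=2), (x=6, y=3), (x=7, y=4), (x=6, y=5), (x=5, y=6), (x=4, y=7)
  Distance 7: (x=4, y=0), (x=5, y=1), (x=6, y=2), (x=7, y=3), (x=8, y=4), (x=6, y=6), (x=3, y=7), (x=5, y=7), (x=4, y=8)
  Distance 8: (x=5, y=0), (x=7, y=2), (x=8, y=3), (x=9, y=4), (x=8, y=5), (x=7, y=6), (x=2, y=7), (x=3, y=8), (x=5, y=8)
  Distance 9: (x=6, y=0), (x=7, y=1), (x=9, y=5), (x=2, y=6), (x=8, y=6), (x=1, y=7), (x=2, y=8), (x=6, y=8)
  Distance 10: (x=8, y=1), (x=8, y=7), (x=1, y=8), (x=7, y=8)
  Distance 11: (x=9, y=1), (x=9, y=7), (x=0, y=8), (x=8, y=8)
  Distance 12: (x=9, y=0), (x=9, y=8)
Total reachable: 65 (grid has 67 open cells total)

Answer: Reachable cells: 65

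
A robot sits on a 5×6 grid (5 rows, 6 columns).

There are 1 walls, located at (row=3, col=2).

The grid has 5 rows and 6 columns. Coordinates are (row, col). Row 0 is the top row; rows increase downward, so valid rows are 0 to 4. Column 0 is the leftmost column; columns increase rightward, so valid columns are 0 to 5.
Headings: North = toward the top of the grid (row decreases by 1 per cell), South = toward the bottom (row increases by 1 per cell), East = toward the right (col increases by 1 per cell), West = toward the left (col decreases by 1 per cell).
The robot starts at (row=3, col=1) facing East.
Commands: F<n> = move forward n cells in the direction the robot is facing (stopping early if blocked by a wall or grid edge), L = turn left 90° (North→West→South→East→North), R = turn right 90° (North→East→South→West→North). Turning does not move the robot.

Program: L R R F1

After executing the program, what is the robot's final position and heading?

Start: (row=3, col=1), facing East
  L: turn left, now facing North
  R: turn right, now facing East
  R: turn right, now facing South
  F1: move forward 1, now at (row=4, col=1)
Final: (row=4, col=1), facing South

Answer: Final position: (row=4, col=1), facing South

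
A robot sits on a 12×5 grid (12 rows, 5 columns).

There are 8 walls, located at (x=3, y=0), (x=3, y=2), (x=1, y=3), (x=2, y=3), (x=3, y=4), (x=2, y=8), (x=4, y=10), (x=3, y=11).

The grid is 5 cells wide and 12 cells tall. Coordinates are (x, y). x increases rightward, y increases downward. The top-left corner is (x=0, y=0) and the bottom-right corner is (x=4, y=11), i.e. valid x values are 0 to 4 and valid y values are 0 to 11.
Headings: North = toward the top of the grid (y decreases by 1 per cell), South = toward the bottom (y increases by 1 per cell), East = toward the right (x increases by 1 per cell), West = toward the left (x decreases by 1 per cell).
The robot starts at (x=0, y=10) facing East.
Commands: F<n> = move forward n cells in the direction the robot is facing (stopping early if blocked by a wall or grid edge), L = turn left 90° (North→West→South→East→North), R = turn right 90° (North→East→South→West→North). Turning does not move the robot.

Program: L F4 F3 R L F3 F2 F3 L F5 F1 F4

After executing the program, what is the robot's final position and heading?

Answer: Final position: (x=0, y=0), facing West

Derivation:
Start: (x=0, y=10), facing East
  L: turn left, now facing North
  F4: move forward 4, now at (x=0, y=6)
  F3: move forward 3, now at (x=0, y=3)
  R: turn right, now facing East
  L: turn left, now facing North
  F3: move forward 3, now at (x=0, y=0)
  F2: move forward 0/2 (blocked), now at (x=0, y=0)
  F3: move forward 0/3 (blocked), now at (x=0, y=0)
  L: turn left, now facing West
  F5: move forward 0/5 (blocked), now at (x=0, y=0)
  F1: move forward 0/1 (blocked), now at (x=0, y=0)
  F4: move forward 0/4 (blocked), now at (x=0, y=0)
Final: (x=0, y=0), facing West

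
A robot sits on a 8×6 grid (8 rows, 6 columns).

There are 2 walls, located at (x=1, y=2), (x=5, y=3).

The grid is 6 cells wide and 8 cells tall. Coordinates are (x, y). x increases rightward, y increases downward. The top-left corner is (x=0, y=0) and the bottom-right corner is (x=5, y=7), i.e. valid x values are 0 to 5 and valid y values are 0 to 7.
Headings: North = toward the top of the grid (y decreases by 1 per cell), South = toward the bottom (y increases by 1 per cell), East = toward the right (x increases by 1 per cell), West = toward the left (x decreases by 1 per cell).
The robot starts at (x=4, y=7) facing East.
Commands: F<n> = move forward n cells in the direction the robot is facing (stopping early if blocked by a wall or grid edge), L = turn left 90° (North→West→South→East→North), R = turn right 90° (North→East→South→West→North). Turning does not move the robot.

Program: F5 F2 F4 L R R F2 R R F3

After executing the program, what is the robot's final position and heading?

Start: (x=4, y=7), facing East
  F5: move forward 1/5 (blocked), now at (x=5, y=7)
  F2: move forward 0/2 (blocked), now at (x=5, y=7)
  F4: move forward 0/4 (blocked), now at (x=5, y=7)
  L: turn left, now facing North
  R: turn right, now facing East
  R: turn right, now facing South
  F2: move forward 0/2 (blocked), now at (x=5, y=7)
  R: turn right, now facing West
  R: turn right, now facing North
  F3: move forward 3, now at (x=5, y=4)
Final: (x=5, y=4), facing North

Answer: Final position: (x=5, y=4), facing North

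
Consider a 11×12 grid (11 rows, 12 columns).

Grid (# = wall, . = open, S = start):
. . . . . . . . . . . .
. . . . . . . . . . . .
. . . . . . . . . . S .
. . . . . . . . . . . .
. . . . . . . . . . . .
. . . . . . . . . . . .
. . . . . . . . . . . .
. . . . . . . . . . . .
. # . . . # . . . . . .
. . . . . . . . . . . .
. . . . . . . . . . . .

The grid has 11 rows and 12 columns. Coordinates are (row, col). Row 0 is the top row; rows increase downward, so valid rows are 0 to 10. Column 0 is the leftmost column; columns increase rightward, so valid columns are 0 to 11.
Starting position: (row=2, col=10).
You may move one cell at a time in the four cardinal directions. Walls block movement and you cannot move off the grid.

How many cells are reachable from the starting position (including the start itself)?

BFS flood-fill from (row=2, col=10):
  Distance 0: (row=2, col=10)
  Distance 1: (row=1, col=10), (row=2, col=9), (row=2, col=11), (row=3, col=10)
  Distance 2: (row=0, col=10), (row=1, col=9), (row=1, col=11), (row=2, col=8), (row=3, col=9), (row=3, col=11), (row=4, col=10)
  Distance 3: (row=0, col=9), (row=0, col=11), (row=1, col=8), (row=2, col=7), (row=3, col=8), (row=4, col=9), (row=4, col=11), (row=5, col=10)
  Distance 4: (row=0, col=8), (row=1, col=7), (row=2, col=6), (row=3, col=7), (row=4, col=8), (row=5, col=9), (row=5, col=11), (row=6, col=10)
  Distance 5: (row=0, col=7), (row=1, col=6), (row=2, col=5), (row=3, col=6), (row=4, col=7), (row=5, col=8), (row=6, col=9), (row=6, col=11), (row=7, col=10)
  Distance 6: (row=0, col=6), (row=1, col=5), (row=2, col=4), (row=3, col=5), (row=4, col=6), (row=5, col=7), (row=6, col=8), (row=7, col=9), (row=7, col=11), (row=8, col=10)
  Distance 7: (row=0, col=5), (row=1, col=4), (row=2, col=3), (row=3, col=4), (row=4, col=5), (row=5, col=6), (row=6, col=7), (row=7, col=8), (row=8, col=9), (row=8, col=11), (row=9, col=10)
  Distance 8: (row=0, col=4), (row=1, col=3), (row=2, col=2), (row=3, col=3), (row=4, col=4), (row=5, col=5), (row=6, col=6), (row=7, col=7), (row=8, col=8), (row=9, col=9), (row=9, col=11), (row=10, col=10)
  Distance 9: (row=0, col=3), (row=1, col=2), (row=2, col=1), (row=3, col=2), (row=4, col=3), (row=5, col=4), (row=6, col=5), (row=7, col=6), (row=8, col=7), (row=9, col=8), (row=10, col=9), (row=10, col=11)
  Distance 10: (row=0, col=2), (row=1, col=1), (row=2, col=0), (row=3, col=1), (row=4, col=2), (row=5, col=3), (row=6, col=4), (row=7, col=5), (row=8, col=6), (row=9, col=7), (row=10, col=8)
  Distance 11: (row=0, col=1), (row=1, col=0), (row=3, col=0), (row=4, col=1), (row=5, col=2), (row=6, col=3), (row=7, col=4), (row=9, col=6), (row=10, col=7)
  Distance 12: (row=0, col=0), (row=4, col=0), (row=5, col=1), (row=6, col=2), (row=7, col=3), (row=8, col=4), (row=9, col=5), (row=10, col=6)
  Distance 13: (row=5, col=0), (row=6, col=1), (row=7, col=2), (row=8, col=3), (row=9, col=4), (row=10, col=5)
  Distance 14: (row=6, col=0), (row=7, col=1), (row=8, col=2), (row=9, col=3), (row=10, col=4)
  Distance 15: (row=7, col=0), (row=9, col=2), (row=10, col=3)
  Distance 16: (row=8, col=0), (row=9, col=1), (row=10, col=2)
  Distance 17: (row=9, col=0), (row=10, col=1)
  Distance 18: (row=10, col=0)
Total reachable: 130 (grid has 130 open cells total)

Answer: Reachable cells: 130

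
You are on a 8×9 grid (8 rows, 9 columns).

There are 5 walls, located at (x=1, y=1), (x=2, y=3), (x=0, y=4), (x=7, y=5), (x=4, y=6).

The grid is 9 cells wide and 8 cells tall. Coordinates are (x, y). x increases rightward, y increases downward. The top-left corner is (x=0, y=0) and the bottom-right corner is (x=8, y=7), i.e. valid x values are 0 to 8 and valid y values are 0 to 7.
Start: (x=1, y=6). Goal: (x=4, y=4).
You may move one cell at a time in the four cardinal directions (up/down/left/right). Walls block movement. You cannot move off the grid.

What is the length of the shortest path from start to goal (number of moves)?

BFS from (x=1, y=6) until reaching (x=4, y=4):
  Distance 0: (x=1, y=6)
  Distance 1: (x=1, y=5), (x=0, y=6), (x=2, y=6), (x=1, y=7)
  Distance 2: (x=1, y=4), (x=0, y=5), (x=2, y=5), (x=3, y=6), (x=0, y=7), (x=2, y=7)
  Distance 3: (x=1, y=3), (x=2, y=4), (x=3, y=5), (x=3, y=7)
  Distance 4: (x=1, y=2), (x=0, y=3), (x=3, y=4), (x=4, y=5), (x=4, y=7)
  Distance 5: (x=0, y=2), (x=2, y=2), (x=3, y=3), (x=4, y=4), (x=5, y=5), (x=5, y=7)  <- goal reached here
One shortest path (5 moves): (x=1, y=6) -> (x=2, y=6) -> (x=3, y=6) -> (x=3, y=5) -> (x=4, y=5) -> (x=4, y=4)

Answer: Shortest path length: 5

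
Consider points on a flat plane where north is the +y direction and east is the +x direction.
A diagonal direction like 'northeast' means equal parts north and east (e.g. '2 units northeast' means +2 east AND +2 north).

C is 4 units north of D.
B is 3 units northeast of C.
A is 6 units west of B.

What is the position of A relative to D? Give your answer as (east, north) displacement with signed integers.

Place D at the origin (east=0, north=0).
  C is 4 units north of D: delta (east=+0, north=+4); C at (east=0, north=4).
  B is 3 units northeast of C: delta (east=+3, north=+3); B at (east=3, north=7).
  A is 6 units west of B: delta (east=-6, north=+0); A at (east=-3, north=7).
Therefore A relative to D: (east=-3, north=7).

Answer: A is at (east=-3, north=7) relative to D.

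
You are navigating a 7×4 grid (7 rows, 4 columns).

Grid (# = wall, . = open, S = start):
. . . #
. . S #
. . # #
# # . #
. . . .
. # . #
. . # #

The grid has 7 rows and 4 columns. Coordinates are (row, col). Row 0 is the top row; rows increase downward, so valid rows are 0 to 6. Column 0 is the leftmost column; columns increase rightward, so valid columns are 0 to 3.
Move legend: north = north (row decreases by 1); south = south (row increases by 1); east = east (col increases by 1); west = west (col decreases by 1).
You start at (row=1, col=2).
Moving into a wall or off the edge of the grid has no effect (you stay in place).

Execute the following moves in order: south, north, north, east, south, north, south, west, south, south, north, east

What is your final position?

Answer: Final position: (row=1, col=2)

Derivation:
Start: (row=1, col=2)
  south (south): blocked, stay at (row=1, col=2)
  north (north): (row=1, col=2) -> (row=0, col=2)
  north (north): blocked, stay at (row=0, col=2)
  east (east): blocked, stay at (row=0, col=2)
  south (south): (row=0, col=2) -> (row=1, col=2)
  north (north): (row=1, col=2) -> (row=0, col=2)
  south (south): (row=0, col=2) -> (row=1, col=2)
  west (west): (row=1, col=2) -> (row=1, col=1)
  south (south): (row=1, col=1) -> (row=2, col=1)
  south (south): blocked, stay at (row=2, col=1)
  north (north): (row=2, col=1) -> (row=1, col=1)
  east (east): (row=1, col=1) -> (row=1, col=2)
Final: (row=1, col=2)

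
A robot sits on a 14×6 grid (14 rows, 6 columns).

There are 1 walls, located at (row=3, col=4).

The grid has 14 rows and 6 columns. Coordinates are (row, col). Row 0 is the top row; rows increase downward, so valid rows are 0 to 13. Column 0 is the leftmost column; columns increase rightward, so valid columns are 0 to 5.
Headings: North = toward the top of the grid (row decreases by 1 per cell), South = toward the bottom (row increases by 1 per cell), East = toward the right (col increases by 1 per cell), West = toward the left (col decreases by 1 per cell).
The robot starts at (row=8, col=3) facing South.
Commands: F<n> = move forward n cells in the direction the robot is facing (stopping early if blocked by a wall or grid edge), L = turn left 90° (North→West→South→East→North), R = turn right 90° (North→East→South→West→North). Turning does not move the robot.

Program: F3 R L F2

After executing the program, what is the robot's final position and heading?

Start: (row=8, col=3), facing South
  F3: move forward 3, now at (row=11, col=3)
  R: turn right, now facing West
  L: turn left, now facing South
  F2: move forward 2, now at (row=13, col=3)
Final: (row=13, col=3), facing South

Answer: Final position: (row=13, col=3), facing South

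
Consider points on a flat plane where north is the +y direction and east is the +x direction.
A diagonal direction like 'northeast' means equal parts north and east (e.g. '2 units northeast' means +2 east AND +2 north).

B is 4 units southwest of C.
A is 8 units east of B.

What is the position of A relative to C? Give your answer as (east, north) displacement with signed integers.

Answer: A is at (east=4, north=-4) relative to C.

Derivation:
Place C at the origin (east=0, north=0).
  B is 4 units southwest of C: delta (east=-4, north=-4); B at (east=-4, north=-4).
  A is 8 units east of B: delta (east=+8, north=+0); A at (east=4, north=-4).
Therefore A relative to C: (east=4, north=-4).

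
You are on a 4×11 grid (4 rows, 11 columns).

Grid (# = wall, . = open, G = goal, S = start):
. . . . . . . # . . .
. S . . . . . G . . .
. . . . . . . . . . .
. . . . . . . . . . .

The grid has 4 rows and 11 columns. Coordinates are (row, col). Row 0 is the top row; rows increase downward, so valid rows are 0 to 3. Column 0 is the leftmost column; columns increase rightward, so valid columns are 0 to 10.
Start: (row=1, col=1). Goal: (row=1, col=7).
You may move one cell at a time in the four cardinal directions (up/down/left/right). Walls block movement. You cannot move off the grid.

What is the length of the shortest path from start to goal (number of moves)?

BFS from (row=1, col=1) until reaching (row=1, col=7):
  Distance 0: (row=1, col=1)
  Distance 1: (row=0, col=1), (row=1, col=0), (row=1, col=2), (row=2, col=1)
  Distance 2: (row=0, col=0), (row=0, col=2), (row=1, col=3), (row=2, col=0), (row=2, col=2), (row=3, col=1)
  Distance 3: (row=0, col=3), (row=1, col=4), (row=2, col=3), (row=3, col=0), (row=3, col=2)
  Distance 4: (row=0, col=4), (row=1, col=5), (row=2, col=4), (row=3, col=3)
  Distance 5: (row=0, col=5), (row=1, col=6), (row=2, col=5), (row=3, col=4)
  Distance 6: (row=0, col=6), (row=1, col=7), (row=2, col=6), (row=3, col=5)  <- goal reached here
One shortest path (6 moves): (row=1, col=1) -> (row=1, col=2) -> (row=1, col=3) -> (row=1, col=4) -> (row=1, col=5) -> (row=1, col=6) -> (row=1, col=7)

Answer: Shortest path length: 6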